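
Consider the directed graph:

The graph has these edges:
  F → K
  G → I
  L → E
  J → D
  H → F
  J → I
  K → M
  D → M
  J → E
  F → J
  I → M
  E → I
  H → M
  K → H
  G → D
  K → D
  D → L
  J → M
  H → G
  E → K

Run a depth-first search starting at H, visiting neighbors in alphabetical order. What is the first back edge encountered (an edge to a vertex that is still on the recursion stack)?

K→D

DFS from H (visiting neighbors in alphabetical order); mark gray on enter, black on exit:
H gray
  F gray
    J gray
      D gray
        L gray
          E gray
            I gray
              M gray
              M black
            I black
            K gray
              K→D: D is gray → back edge
First back edge: K → D.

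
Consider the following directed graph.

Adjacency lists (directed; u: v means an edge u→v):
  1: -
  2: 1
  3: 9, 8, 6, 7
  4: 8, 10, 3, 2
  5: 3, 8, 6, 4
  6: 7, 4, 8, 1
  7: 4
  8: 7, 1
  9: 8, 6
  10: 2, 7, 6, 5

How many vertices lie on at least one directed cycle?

A vertex is on a directed cycle iff it belongs to a strongly connected component of size ≥ 2 (or has a self-loop).
The vertices on cycles are {3, 4, 5, 6, 7, 8, 9, 10} — 8 in total.

8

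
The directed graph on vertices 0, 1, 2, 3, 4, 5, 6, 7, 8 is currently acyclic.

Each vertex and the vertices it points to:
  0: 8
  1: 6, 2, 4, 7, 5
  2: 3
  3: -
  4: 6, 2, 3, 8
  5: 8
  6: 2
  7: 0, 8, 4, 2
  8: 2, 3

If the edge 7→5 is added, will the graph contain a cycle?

Adding 7→5 creates a cycle iff 5 can already reach 7.
Explore from 5: no path reaches 7. The graph stays acyclic.

No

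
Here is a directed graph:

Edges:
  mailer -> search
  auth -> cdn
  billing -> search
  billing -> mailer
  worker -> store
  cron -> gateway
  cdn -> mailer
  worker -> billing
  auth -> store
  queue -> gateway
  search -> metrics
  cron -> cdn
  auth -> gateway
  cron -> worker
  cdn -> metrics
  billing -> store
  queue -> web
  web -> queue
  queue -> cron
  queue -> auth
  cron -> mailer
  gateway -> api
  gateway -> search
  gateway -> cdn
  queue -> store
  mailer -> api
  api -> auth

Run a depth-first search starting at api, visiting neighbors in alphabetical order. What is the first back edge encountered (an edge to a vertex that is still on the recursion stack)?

DFS from api (visiting neighbors in alphabetical order); mark gray on enter, black on exit:
api gray
  auth gray
    cdn gray
      mailer gray
        mailer→api: api is gray → back edge
First back edge: mailer → api.

mailer->api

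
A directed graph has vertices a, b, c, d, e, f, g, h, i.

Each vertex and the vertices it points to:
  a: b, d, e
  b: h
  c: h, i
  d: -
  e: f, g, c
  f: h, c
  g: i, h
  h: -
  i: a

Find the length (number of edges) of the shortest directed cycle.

4

For each vertex v, BFS finds the shortest path from v back to v.
The shortest such closed walk is i → a → e → g → i, length 4.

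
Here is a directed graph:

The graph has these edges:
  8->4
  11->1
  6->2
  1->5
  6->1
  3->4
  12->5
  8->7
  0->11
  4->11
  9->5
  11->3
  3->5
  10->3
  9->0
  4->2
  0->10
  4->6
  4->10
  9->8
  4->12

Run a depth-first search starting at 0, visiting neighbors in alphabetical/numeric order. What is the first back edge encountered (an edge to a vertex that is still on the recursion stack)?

4->10

DFS from 0 (visiting neighbors in alphabetical/numeric order); mark gray on enter, black on exit:
0 gray
  10 gray
    3 gray
      4 gray
        2 gray
        2 black
        6 gray
          1 gray
            5 gray
            5 black
          1 black
          6→2: 2 black — skip
        6 black
        4→10: 10 is gray → back edge
First back edge: 4 → 10.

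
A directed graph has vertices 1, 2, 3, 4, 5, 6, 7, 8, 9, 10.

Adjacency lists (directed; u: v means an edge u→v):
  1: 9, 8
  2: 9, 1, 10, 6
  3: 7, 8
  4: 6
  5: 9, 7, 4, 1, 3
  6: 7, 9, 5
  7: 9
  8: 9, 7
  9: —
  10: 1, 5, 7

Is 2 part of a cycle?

2 lies on a cycle iff there is a path from 2 back to itself.
Exploring from 2, it never reaches itself; equivalently, its strongly connected component is a singleton.

No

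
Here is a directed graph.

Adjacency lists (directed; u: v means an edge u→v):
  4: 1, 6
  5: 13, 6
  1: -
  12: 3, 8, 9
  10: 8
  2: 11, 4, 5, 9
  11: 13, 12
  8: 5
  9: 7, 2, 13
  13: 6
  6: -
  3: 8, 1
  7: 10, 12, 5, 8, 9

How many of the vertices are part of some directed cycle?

A vertex is on a directed cycle iff it belongs to a strongly connected component of size ≥ 2 (or has a self-loop).
The vertices on cycles are {2, 7, 9, 11, 12} — 5 in total.

5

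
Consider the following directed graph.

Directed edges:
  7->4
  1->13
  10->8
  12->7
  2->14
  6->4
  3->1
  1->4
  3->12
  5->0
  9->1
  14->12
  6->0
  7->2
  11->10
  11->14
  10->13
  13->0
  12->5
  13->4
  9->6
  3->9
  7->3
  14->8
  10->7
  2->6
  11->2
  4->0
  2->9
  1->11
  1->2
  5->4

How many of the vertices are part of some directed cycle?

9

A vertex is on a directed cycle iff it belongs to a strongly connected component of size ≥ 2 (or has a self-loop).
The vertices on cycles are {1, 2, 3, 7, 9, 10, 11, 12, 14} — 9 in total.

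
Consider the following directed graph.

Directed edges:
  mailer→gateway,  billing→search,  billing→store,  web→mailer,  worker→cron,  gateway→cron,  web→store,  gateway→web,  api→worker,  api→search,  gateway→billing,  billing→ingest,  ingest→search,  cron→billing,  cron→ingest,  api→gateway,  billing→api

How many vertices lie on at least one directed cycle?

7

A vertex is on a directed cycle iff it belongs to a strongly connected component of size ≥ 2 (or has a self-loop).
The vertices on cycles are {api, web, cron, mailer, worker, billing, gateway} — 7 in total.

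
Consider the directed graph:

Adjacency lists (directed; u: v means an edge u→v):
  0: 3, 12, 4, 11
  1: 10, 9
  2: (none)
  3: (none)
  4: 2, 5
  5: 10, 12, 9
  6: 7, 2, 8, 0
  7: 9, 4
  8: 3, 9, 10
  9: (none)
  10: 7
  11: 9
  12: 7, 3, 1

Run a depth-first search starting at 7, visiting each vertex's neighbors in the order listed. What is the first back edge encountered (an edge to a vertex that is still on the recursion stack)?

DFS from 7 (visiting each vertex's neighbors in the order listed); mark gray on enter, black on exit:
7 gray
  9 gray
  9 black
  4 gray
    2 gray
    2 black
    5 gray
      10 gray
        10→7: 7 is gray → back edge
First back edge: 10 → 7.

10→7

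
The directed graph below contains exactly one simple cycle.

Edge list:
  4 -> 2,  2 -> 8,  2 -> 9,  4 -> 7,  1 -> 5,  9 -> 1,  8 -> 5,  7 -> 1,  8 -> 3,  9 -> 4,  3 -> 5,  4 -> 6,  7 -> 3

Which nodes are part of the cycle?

2, 4, 9

DFS with gray/black marking from 4:
4 gray
  7 gray
    1 gray
      5 gray
      5 black
    1 black
    3 gray
      3→5: 5 black — skip
    3 black
  7 black
  2 gray
    8 gray
      8→5: 5 black — skip
      8→3: 3 black — skip
    8 black
    9 gray
      9→4: 4 is gray → back edge
Back edge closes the cycle 4 → 2 → 9 → 4; its vertices are {2, 4, 9}.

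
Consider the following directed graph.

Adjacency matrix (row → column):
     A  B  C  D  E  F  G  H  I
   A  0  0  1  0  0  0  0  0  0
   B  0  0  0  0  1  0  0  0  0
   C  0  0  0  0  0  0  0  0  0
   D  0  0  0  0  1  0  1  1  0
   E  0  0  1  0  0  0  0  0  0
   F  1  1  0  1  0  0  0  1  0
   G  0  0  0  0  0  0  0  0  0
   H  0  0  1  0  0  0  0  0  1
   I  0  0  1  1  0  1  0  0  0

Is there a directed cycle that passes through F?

F is on a cycle iff F can reach itself via ≥1 edge.
F → H → I → F — yes.

Yes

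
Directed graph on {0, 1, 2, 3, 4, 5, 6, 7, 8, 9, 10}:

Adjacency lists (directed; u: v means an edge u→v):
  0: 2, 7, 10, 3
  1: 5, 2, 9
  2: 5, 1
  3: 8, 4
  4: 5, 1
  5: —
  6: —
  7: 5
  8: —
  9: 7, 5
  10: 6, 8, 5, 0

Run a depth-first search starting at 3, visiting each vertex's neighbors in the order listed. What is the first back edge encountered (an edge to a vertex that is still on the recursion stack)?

2->1

DFS from 3 (visiting each vertex's neighbors in the order listed); mark gray on enter, black on exit:
3 gray
  8 gray
  8 black
  4 gray
    5 gray
    5 black
    1 gray
      1→5: 5 black — skip
      2 gray
        2→5: 5 black — skip
        2→1: 1 is gray → back edge
First back edge: 2 → 1.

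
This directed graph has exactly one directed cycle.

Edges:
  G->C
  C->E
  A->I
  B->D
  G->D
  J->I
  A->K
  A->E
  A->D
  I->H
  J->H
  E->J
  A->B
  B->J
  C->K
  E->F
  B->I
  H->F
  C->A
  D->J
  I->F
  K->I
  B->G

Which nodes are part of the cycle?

DFS with gray/black marking from C:
C gray
  K gray
    I gray
      H gray
        F gray
        F black
      H black
      I→F: F black — skip
    I black
  K black
  A gray
    A→I: I black — skip
    A→K: K black — skip
    D gray
      J gray
        J→H: H black — skip
        J→I: I black — skip
      J black
    D black
    B gray
      G gray
        G→D: D black — skip
        G→C: C is gray → back edge
Back edge closes the cycle C → A → B → G → C; its vertices are {A, B, C, G}.

A, B, C, G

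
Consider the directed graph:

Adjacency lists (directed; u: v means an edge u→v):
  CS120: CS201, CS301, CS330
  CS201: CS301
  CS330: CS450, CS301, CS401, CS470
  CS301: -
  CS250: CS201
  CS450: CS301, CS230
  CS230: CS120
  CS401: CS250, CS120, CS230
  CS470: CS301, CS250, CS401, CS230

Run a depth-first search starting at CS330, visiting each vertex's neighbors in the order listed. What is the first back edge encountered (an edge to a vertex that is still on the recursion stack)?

DFS from CS330 (visiting each vertex's neighbors in the order listed); mark gray on enter, black on exit:
CS330 gray
  CS450 gray
    CS301 gray
    CS301 black
    CS230 gray
      CS120 gray
        CS201 gray
          CS201→CS301: CS301 black — skip
        CS201 black
        CS120→CS301: CS301 black — skip
        CS120→CS330: CS330 is gray → back edge
First back edge: CS120 → CS330.

CS120→CS330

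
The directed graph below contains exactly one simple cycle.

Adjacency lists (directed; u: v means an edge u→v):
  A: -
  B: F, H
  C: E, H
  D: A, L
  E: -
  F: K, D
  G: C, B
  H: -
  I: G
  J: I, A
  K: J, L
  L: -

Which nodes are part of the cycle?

B, F, G, I, J, K

DFS with gray/black marking from G:
G gray
  C gray
    E gray
    E black
    H gray
    H black
  C black
  B gray
    F gray
      K gray
        J gray
          I gray
            I→G: G is gray → back edge
Back edge closes the cycle G → B → F → K → J → I → G; its vertices are {B, F, G, I, J, K}.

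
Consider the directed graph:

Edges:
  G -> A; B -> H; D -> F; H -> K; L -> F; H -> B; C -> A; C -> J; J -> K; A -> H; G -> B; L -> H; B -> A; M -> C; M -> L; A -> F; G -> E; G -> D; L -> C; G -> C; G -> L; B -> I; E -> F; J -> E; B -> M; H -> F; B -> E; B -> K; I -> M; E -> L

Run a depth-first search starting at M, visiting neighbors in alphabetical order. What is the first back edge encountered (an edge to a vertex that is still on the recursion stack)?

B->A

DFS from M (visiting neighbors in alphabetical order); mark gray on enter, black on exit:
M gray
  C gray
    A gray
      F gray
      F black
      H gray
        B gray
          B→A: A is gray → back edge
First back edge: B → A.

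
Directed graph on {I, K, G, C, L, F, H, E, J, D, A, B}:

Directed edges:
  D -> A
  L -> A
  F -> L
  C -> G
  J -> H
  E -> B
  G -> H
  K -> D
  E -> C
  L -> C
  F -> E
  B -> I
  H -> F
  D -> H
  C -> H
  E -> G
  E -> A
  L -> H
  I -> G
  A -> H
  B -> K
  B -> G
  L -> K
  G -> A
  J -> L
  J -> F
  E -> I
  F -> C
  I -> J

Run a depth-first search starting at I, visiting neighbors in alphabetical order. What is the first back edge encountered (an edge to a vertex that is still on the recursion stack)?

C→G

DFS from I (visiting neighbors in alphabetical order); mark gray on enter, black on exit:
I gray
  G gray
    A gray
      H gray
        F gray
          C gray
            C→G: G is gray → back edge
First back edge: C → G.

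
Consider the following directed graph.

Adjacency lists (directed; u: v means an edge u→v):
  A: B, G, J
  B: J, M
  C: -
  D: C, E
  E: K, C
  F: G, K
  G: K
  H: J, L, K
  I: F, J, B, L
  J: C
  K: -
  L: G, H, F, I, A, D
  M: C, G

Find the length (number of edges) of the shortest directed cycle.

2

For each vertex v, BFS finds the shortest path from v back to v.
The shortest such closed walk is L → H → L, length 2.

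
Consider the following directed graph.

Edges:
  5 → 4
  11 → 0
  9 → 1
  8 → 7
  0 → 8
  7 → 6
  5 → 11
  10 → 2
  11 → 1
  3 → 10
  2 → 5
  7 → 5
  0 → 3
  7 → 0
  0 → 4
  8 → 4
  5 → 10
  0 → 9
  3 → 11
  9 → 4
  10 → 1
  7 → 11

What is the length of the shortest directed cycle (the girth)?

3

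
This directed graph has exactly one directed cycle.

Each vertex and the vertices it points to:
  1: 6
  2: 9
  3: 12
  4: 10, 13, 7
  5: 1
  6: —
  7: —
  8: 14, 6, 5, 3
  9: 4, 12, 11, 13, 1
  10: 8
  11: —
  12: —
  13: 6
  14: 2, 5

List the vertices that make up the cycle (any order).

2, 4, 8, 9, 10, 14

DFS with gray/black marking from 9:
9 gray
  4 gray
    10 gray
      8 gray
        14 gray
          2 gray
            2→9: 9 is gray → back edge
Back edge closes the cycle 9 → 4 → 10 → 8 → 14 → 2 → 9; its vertices are {2, 4, 8, 9, 10, 14}.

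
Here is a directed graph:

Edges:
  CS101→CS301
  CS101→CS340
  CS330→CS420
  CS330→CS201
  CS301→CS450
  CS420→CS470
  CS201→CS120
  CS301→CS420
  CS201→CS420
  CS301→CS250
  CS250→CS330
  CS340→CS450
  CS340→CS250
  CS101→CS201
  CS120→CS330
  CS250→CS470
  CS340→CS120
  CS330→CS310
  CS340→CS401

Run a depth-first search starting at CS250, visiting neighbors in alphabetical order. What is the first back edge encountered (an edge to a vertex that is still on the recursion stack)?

CS120->CS330

DFS from CS250 (visiting neighbors in alphabetical order); mark gray on enter, black on exit:
CS250 gray
  CS330 gray
    CS201 gray
      CS120 gray
        CS120→CS330: CS330 is gray → back edge
First back edge: CS120 → CS330.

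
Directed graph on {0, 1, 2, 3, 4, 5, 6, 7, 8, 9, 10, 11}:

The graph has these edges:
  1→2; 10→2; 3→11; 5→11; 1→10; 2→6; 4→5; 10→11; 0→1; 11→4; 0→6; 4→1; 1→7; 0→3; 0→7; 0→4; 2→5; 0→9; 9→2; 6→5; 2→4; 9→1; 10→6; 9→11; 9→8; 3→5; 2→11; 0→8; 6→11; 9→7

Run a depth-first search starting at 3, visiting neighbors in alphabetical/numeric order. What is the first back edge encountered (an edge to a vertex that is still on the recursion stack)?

DFS from 3 (visiting neighbors in alphabetical/numeric order); mark gray on enter, black on exit:
3 gray
  5 gray
    11 gray
      4 gray
        1 gray
          2 gray
            2→4: 4 is gray → back edge
First back edge: 2 → 4.

2→4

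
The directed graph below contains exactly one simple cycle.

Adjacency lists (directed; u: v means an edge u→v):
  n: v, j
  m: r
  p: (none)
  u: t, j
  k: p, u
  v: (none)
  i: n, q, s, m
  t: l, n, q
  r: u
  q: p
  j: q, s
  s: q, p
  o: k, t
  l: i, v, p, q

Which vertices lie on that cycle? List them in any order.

i, l, m, r, t, u

DFS with gray/black marking from u:
u gray
  t gray
    l gray
      i gray
        n gray
          v gray
          v black
          j gray
            q gray
              p gray
              p black
            q black
            s gray
              s→q: q black — skip
              s→p: p black — skip
            s black
          j black
        n black
        i→q: q black — skip
        i→s: s black — skip
        m gray
          r gray
            r→u: u is gray → back edge
Back edge closes the cycle u → t → l → i → m → r → u; its vertices are {i, l, m, r, t, u}.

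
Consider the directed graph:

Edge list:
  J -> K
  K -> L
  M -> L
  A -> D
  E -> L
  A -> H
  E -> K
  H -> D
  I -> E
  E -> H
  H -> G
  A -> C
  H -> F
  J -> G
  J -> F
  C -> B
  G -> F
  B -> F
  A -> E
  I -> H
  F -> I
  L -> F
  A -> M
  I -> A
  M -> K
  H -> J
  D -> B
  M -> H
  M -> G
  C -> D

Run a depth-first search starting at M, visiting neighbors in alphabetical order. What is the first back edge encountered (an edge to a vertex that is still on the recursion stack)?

B->F

DFS from M (visiting neighbors in alphabetical order); mark gray on enter, black on exit:
M gray
  G gray
    F gray
      I gray
        A gray
          C gray
            B gray
              B→F: F is gray → back edge
First back edge: B → F.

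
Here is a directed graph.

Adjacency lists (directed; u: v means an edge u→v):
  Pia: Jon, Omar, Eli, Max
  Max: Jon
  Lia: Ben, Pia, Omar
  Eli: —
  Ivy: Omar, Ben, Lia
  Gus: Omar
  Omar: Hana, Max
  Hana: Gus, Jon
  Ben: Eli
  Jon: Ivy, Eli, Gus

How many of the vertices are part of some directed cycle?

A vertex is on a directed cycle iff it belongs to a strongly connected component of size ≥ 2 (or has a self-loop).
The vertices on cycles are {Gus, Ivy, Jon, Lia, Max, Pia, Hana, Omar} — 8 in total.

8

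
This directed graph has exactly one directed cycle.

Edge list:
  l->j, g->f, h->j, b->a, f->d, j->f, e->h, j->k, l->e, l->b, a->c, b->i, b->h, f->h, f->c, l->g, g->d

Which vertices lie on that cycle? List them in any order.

f, h, j

DFS with gray/black marking from j:
j gray
  k gray
  k black
  f gray
    d gray
    d black
    c gray
    c black
    h gray
      h→j: j is gray → back edge
Back edge closes the cycle j → f → h → j; its vertices are {f, h, j}.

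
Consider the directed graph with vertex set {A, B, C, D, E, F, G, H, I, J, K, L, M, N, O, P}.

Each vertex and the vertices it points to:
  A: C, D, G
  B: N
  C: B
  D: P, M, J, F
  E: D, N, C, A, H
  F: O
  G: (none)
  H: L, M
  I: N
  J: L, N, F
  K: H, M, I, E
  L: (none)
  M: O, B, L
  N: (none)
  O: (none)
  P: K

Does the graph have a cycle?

Yes

DFS with white/gray/black marking, starting from K:
K gray
  H gray
    L gray
    L black
    M gray
      O gray
      O black
      B gray
        N gray
        N black
      B black
      M→L: L black — skip
    M black
  H black
  K→M: M black — skip
  I gray
    I→N: N black — skip
  I black
  E gray
    D gray
      P gray
        P→K: K is gray → back edge
Back edge found, so a cycle exists: K → E → D → P → K.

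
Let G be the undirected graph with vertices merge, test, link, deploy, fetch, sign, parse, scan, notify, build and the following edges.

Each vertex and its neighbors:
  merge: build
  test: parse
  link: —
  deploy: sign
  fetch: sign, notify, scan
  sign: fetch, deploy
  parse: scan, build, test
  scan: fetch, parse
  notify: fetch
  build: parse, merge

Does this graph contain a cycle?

No

DFS, tracking each vertex's parent; an edge to a visited non-parent vertex closes a cycle.
Start from merge:
visit merge (parent –)
  visit build (parent merge)
    visit parse (parent build)
      visit scan (parent parse)
        visit fetch (parent scan)
          visit sign (parent fetch)
            sign–fetch: parent, skip
            visit deploy (parent sign)
              deploy–sign: parent, skip
          visit notify (parent fetch)
            notify–fetch: parent, skip
          fetch–scan: parent, skip
        scan–parse: parent, skip
      parse–build: parent, skip
      visit test (parent parse)
        test–parse: parent, skip
    build–merge: parent, skip
visit link (parent –)
No non-parent visited neighbor found — the graph is a forest.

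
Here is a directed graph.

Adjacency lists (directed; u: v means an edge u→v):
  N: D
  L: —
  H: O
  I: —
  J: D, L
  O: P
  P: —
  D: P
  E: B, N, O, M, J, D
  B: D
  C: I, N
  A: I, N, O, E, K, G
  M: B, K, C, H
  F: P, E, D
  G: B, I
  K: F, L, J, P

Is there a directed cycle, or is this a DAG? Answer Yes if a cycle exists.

DFS with white/gray/black marking, starting from K:
K gray
  F gray
    P gray
    P black
    E gray
      B gray
        D gray
          D→P: P black — skip
        D black
      B black
      N gray
        N→D: D black — skip
      N black
      O gray
        O→P: P black — skip
      O black
      M gray
        M→B: B black — skip
        M→K: K is gray → back edge
Back edge found, so a cycle exists: K → F → E → M → K.

Yes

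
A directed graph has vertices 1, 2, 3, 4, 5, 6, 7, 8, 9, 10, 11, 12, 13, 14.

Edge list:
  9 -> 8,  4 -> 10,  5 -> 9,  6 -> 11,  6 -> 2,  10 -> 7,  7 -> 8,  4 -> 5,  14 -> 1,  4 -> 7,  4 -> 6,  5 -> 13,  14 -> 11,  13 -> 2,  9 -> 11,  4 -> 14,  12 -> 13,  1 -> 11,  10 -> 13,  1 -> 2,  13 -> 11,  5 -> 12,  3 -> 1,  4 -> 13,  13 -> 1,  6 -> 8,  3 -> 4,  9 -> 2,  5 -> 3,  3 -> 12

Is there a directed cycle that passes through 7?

7 lies on a cycle iff there is a path from 7 back to itself.
Exploring from 7, it never reaches itself; equivalently, its strongly connected component is a singleton.

No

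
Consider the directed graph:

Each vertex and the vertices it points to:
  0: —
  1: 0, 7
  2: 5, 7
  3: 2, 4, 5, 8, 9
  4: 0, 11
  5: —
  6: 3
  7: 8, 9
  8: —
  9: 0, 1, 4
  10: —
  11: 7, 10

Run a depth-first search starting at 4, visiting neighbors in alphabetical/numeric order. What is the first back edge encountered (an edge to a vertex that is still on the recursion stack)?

1->7

DFS from 4 (visiting neighbors in alphabetical/numeric order); mark gray on enter, black on exit:
4 gray
  0 gray
  0 black
  11 gray
    7 gray
      8 gray
      8 black
      9 gray
        9→0: 0 black — skip
        1 gray
          1→0: 0 black — skip
          1→7: 7 is gray → back edge
First back edge: 1 → 7.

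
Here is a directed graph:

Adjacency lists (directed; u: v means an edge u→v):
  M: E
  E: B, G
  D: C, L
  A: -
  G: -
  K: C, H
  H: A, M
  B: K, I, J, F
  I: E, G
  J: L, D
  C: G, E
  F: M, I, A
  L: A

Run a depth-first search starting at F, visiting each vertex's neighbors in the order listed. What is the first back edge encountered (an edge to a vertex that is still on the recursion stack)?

C->E

DFS from F (visiting each vertex's neighbors in the order listed); mark gray on enter, black on exit:
F gray
  M gray
    E gray
      B gray
        K gray
          C gray
            G gray
            G black
            C→E: E is gray → back edge
First back edge: C → E.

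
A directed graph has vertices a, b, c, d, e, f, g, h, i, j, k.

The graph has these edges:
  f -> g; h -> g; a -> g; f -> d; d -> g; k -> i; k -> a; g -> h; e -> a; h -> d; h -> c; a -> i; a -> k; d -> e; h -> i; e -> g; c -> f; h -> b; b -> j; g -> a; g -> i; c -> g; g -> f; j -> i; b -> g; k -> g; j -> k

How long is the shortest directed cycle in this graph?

2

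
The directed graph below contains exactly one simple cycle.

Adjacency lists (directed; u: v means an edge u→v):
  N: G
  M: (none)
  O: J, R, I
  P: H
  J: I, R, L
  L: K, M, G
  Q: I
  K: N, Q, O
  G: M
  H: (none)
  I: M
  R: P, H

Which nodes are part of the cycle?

J, K, L, O

DFS with gray/black marking from K:
K gray
  N gray
    G gray
      M gray
      M black
    G black
  N black
  Q gray
    I gray
      I→M: M black — skip
    I black
  Q black
  O gray
    J gray
      J→I: I black — skip
      R gray
        P gray
          H gray
          H black
        P black
        R→H: H black — skip
      R black
      L gray
        L→K: K is gray → back edge
Back edge closes the cycle K → O → J → L → K; its vertices are {J, K, L, O}.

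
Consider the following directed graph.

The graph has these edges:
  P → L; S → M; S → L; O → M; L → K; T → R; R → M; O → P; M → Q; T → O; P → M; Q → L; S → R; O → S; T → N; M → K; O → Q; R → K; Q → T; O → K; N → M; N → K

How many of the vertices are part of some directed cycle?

8

A vertex is on a directed cycle iff it belongs to a strongly connected component of size ≥ 2 (or has a self-loop).
The vertices on cycles are {M, N, O, P, Q, R, S, T} — 8 in total.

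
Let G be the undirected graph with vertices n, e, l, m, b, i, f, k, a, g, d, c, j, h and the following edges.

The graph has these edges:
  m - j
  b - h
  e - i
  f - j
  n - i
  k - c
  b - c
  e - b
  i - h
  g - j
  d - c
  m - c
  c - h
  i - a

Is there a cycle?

Yes

DFS, tracking each vertex's parent; an edge to a visited non-parent vertex closes a cycle.
Start from c:
visit c (parent –)
  visit b (parent c)
    b–c: parent, skip
    visit h (parent b)
      h–c: c visited and ≠ parent → cycle
Cycle: c – b – h – c.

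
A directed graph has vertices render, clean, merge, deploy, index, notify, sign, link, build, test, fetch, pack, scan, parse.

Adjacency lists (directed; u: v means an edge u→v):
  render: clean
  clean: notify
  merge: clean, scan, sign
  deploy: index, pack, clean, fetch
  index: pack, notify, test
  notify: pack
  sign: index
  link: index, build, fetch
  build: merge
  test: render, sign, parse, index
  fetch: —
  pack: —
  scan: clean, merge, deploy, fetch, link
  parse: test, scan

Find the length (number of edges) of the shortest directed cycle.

2

For each vertex v, BFS finds the shortest path from v back to v.
The shortest such closed walk is test → index → test, length 2.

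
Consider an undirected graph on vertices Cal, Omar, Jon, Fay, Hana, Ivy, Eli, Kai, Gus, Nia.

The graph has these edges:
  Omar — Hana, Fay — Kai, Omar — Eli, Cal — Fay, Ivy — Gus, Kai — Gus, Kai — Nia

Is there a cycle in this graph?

DFS, tracking each vertex's parent; an edge to a visited non-parent vertex closes a cycle.
Start from Omar:
visit Omar (parent –)
  visit Hana (parent Omar)
    Hana–Omar: parent, skip
  visit Eli (parent Omar)
    Eli–Omar: parent, skip
visit Cal (parent –)
  visit Fay (parent Cal)
    Fay–Cal: parent, skip
    visit Kai (parent Fay)
      Kai–Fay: parent, skip
      visit Gus (parent Kai)
        visit Ivy (parent Gus)
          Ivy–Gus: parent, skip
        Gus–Kai: parent, skip
      visit Nia (parent Kai)
        Nia–Kai: parent, skip
visit Jon (parent –)
No non-parent visited neighbor found — the graph is a forest.

No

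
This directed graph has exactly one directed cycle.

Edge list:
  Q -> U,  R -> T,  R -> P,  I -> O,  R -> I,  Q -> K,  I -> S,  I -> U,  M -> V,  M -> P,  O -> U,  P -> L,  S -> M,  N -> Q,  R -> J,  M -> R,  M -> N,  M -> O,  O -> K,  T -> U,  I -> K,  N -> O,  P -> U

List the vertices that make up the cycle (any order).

I, M, R, S

DFS with gray/black marking from M:
M gray
  N gray
    O gray
      U gray
      U black
      K gray
      K black
    O black
    Q gray
      Q→U: U black — skip
      Q→K: K black — skip
    Q black
  N black
  R gray
    I gray
      S gray
        S→M: M is gray → back edge
Back edge closes the cycle M → R → I → S → M; its vertices are {I, M, R, S}.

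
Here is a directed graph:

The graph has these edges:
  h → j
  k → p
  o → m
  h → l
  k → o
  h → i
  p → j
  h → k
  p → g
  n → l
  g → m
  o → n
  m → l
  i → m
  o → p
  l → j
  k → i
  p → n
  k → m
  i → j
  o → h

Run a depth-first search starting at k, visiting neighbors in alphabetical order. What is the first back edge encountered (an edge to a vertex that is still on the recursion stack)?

DFS from k (visiting neighbors in alphabetical order); mark gray on enter, black on exit:
k gray
  i gray
    j gray
    j black
    m gray
      l gray
        l→j: j black — skip
      l black
    m black
  i black
  k→m: m black — skip
  o gray
    h gray
      h→i: i black — skip
      h→j: j black — skip
      h→k: k is gray → back edge
First back edge: h → k.

h→k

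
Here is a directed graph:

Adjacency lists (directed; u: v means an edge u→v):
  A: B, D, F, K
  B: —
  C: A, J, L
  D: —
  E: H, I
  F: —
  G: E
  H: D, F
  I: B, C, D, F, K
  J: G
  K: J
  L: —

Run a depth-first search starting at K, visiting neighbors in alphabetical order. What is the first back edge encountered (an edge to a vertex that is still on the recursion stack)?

A→K

DFS from K (visiting neighbors in alphabetical order); mark gray on enter, black on exit:
K gray
  J gray
    G gray
      E gray
        H gray
          D gray
          D black
          F gray
          F black
        H black
        I gray
          B gray
          B black
          C gray
            A gray
              A→B: B black — skip
              A→D: D black — skip
              A→F: F black — skip
              A→K: K is gray → back edge
First back edge: A → K.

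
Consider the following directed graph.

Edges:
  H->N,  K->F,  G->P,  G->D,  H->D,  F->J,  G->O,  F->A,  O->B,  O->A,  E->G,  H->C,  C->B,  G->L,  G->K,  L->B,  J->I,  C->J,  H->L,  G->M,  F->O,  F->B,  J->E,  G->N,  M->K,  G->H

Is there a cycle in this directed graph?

Yes

DFS with white/gray/black marking, starting from N:
N gray
N black
A gray
A black
B gray
B black
C gray
  C→B: B black — skip
  J gray
    E gray
      G gray
        H gray
          L gray
            L→B: B black — skip
          L black
          H→C: C is gray → back edge
Back edge found, so a cycle exists: C → J → E → G → H → C.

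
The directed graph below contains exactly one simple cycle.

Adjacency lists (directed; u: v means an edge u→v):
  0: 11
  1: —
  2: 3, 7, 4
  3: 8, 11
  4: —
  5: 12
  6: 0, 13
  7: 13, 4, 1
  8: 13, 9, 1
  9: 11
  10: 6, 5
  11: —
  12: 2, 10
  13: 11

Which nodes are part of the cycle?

5, 10, 12

DFS with gray/black marking from 5:
5 gray
  12 gray
    2 gray
      3 gray
        8 gray
          13 gray
            11 gray
            11 black
          13 black
          9 gray
            9→11: 11 black — skip
          9 black
          1 gray
          1 black
        8 black
        3→11: 11 black — skip
      3 black
      7 gray
        7→13: 13 black — skip
        4 gray
        4 black
        7→1: 1 black — skip
      7 black
      2→4: 4 black — skip
    2 black
    10 gray
      6 gray
        0 gray
          0→11: 11 black — skip
        0 black
        6→13: 13 black — skip
      6 black
      10→5: 5 is gray → back edge
Back edge closes the cycle 5 → 12 → 10 → 5; its vertices are {5, 10, 12}.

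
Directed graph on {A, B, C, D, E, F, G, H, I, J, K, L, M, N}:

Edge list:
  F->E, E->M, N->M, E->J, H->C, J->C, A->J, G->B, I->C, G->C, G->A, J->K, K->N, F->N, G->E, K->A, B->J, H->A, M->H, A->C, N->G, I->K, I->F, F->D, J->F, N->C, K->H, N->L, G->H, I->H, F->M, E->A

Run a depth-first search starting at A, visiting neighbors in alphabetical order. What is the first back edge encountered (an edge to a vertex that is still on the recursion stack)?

DFS from A (visiting neighbors in alphabetical order); mark gray on enter, black on exit:
A gray
  C gray
  C black
  J gray
    J→C: C black — skip
    F gray
      D gray
      D black
      E gray
        E→A: A is gray → back edge
First back edge: E → A.

E->A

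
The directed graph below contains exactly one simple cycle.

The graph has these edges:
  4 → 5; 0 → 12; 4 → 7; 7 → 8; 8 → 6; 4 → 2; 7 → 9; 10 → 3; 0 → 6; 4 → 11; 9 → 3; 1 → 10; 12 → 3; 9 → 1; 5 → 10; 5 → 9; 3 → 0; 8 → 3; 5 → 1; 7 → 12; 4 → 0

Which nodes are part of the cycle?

0, 3, 12

DFS with gray/black marking from 0:
0 gray
  6 gray
  6 black
  12 gray
    3 gray
      3→0: 0 is gray → back edge
Back edge closes the cycle 0 → 12 → 3 → 0; its vertices are {0, 3, 12}.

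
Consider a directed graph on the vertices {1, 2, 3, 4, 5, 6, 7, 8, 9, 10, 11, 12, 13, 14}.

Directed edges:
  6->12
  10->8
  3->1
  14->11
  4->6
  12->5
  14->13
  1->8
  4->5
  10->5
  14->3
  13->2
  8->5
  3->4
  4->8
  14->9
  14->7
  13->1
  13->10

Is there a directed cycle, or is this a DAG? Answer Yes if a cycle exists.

DFS with white/gray/black marking, starting from 7:
7 gray
7 black
1 gray
  8 gray
    5 gray
    5 black
  8 black
1 black
2 gray
2 black
3 gray
  3→1: 1 black — skip
  4 gray
    4→8: 8 black — skip
    6 gray
      12 gray
        12→5: 5 black — skip
      12 black
    6 black
    4→5: 5 black — skip
  4 black
3 black
9 gray
9 black
10 gray
  10→5: 5 black — skip
  10→8: 8 black — skip
10 black
11 gray
11 black
13 gray
  13→2: 2 black — skip
  13→1: 1 black — skip
  13→10: 10 black — skip
13 black
14 gray
  14→9: 9 black — skip
  14→3: 3 black — skip
  14→11: 11 black — skip
  14→13: 13 black — skip
  14→7: 7 black — skip
14 black
Every edge goes to a white or black vertex — no back edge, so the graph is acyclic.

No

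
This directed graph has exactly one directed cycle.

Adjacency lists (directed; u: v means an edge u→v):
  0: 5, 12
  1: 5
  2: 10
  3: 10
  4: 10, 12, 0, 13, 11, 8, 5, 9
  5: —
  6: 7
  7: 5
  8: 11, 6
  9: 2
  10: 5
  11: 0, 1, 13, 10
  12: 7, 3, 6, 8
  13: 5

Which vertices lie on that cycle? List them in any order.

0, 8, 11, 12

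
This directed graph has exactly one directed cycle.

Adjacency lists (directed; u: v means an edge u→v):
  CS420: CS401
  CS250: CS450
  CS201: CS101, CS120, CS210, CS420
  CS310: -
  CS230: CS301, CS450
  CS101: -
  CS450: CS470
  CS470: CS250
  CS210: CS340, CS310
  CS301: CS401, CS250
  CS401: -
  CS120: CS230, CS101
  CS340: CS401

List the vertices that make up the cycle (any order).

CS250, CS450, CS470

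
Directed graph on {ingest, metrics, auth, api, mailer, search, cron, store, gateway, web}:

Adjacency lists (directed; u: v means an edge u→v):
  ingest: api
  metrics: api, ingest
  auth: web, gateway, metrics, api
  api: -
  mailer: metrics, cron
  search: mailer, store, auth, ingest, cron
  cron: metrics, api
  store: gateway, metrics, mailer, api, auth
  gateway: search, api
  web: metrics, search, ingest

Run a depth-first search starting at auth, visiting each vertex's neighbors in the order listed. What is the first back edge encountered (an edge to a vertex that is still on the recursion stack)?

gateway→search

DFS from auth (visiting each vertex's neighbors in the order listed); mark gray on enter, black on exit:
auth gray
  web gray
    metrics gray
      api gray
      api black
      ingest gray
        ingest→api: api black — skip
      ingest black
    metrics black
    search gray
      mailer gray
        mailer→metrics: metrics black — skip
        cron gray
          cron→metrics: metrics black — skip
          cron→api: api black — skip
        cron black
      mailer black
      store gray
        gateway gray
          gateway→search: search is gray → back edge
First back edge: gateway → search.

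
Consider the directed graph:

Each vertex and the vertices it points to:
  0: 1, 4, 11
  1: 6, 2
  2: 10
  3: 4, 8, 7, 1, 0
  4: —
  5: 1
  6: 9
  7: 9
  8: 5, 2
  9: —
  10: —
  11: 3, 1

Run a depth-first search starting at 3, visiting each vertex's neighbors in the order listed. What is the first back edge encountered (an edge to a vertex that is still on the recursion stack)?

11→3

DFS from 3 (visiting each vertex's neighbors in the order listed); mark gray on enter, black on exit:
3 gray
  4 gray
  4 black
  8 gray
    5 gray
      1 gray
        6 gray
          9 gray
          9 black
        6 black
        2 gray
          10 gray
          10 black
        2 black
      1 black
    5 black
    8→2: 2 black — skip
  8 black
  7 gray
    7→9: 9 black — skip
  7 black
  3→1: 1 black — skip
  0 gray
    0→1: 1 black — skip
    0→4: 4 black — skip
    11 gray
      11→3: 3 is gray → back edge
First back edge: 11 → 3.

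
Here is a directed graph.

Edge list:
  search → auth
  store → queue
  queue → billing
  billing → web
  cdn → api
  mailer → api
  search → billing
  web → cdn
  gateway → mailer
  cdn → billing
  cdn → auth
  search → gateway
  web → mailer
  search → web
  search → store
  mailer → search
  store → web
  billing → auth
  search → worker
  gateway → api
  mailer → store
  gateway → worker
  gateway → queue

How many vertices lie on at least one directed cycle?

A vertex is on a directed cycle iff it belongs to a strongly connected component of size ≥ 2 (or has a self-loop).
The vertices on cycles are {cdn, web, queue, store, mailer, search, billing, gateway} — 8 in total.

8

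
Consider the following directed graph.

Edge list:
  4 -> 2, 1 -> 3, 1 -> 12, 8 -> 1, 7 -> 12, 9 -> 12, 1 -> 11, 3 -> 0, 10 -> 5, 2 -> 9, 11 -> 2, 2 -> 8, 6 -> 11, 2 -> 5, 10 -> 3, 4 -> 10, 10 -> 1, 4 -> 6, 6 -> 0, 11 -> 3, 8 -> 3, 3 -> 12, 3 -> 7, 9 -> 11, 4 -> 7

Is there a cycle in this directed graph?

Yes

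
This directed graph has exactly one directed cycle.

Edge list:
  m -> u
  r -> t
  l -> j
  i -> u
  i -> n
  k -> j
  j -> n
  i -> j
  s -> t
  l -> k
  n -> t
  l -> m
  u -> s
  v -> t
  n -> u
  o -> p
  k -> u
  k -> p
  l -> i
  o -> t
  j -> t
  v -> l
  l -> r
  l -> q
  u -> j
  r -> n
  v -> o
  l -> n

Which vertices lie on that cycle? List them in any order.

j, n, u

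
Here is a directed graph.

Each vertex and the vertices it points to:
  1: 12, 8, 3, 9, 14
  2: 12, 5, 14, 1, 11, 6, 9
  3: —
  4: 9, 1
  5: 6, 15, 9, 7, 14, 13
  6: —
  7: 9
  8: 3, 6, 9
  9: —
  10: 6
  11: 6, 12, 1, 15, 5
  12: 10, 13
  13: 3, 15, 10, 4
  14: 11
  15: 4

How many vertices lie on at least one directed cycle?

8

A vertex is on a directed cycle iff it belongs to a strongly connected component of size ≥ 2 (or has a self-loop).
The vertices on cycles are {1, 4, 5, 11, 12, 13, 14, 15} — 8 in total.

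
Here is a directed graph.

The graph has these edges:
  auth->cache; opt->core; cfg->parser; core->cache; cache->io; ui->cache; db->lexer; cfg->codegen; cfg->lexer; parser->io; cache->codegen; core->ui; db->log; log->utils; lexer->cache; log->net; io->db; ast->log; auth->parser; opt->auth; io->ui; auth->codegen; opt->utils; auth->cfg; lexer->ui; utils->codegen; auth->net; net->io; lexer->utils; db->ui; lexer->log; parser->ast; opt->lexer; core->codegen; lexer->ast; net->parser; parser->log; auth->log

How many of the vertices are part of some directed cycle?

A vertex is on a directed cycle iff it belongs to a strongly connected component of size ≥ 2 (or has a self-loop).
The vertices on cycles are {db, io, ui, ast, log, net, cache, lexer, parser} — 9 in total.

9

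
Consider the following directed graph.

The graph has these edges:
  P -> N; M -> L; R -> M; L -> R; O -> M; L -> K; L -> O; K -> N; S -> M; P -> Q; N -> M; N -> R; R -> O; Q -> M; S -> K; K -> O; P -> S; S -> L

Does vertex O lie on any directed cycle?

Yes

O is on a cycle iff O can reach itself via ≥1 edge.
O → M → L → O — yes.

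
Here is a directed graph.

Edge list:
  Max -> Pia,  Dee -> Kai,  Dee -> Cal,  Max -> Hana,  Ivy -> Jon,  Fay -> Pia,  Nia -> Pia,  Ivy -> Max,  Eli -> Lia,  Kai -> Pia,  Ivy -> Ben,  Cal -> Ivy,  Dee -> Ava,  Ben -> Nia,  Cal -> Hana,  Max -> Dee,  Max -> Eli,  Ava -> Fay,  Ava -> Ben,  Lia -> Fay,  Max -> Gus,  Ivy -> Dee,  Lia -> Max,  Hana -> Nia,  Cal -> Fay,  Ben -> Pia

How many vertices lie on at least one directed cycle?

A vertex is on a directed cycle iff it belongs to a strongly connected component of size ≥ 2 (or has a self-loop).
The vertices on cycles are {Cal, Dee, Eli, Ivy, Lia, Max} — 6 in total.

6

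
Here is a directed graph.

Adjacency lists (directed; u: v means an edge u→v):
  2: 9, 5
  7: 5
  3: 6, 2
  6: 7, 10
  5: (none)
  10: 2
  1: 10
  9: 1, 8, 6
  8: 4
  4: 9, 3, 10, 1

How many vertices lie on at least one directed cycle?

8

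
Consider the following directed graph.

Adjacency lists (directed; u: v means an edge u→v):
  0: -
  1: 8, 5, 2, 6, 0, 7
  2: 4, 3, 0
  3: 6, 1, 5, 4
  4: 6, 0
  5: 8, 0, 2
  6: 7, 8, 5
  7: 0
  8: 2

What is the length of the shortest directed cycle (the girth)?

3

For each vertex v, BFS finds the shortest path from v back to v.
The shortest such closed walk is 3 → 5 → 2 → 3, length 3.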